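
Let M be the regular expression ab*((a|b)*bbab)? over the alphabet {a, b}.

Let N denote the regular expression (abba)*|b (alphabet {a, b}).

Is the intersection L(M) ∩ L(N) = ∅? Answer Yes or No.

Yes

Converting the expression M to a DFA (subset construction, then merging equivalent states) gives the minimal DFA with states {m0, m1, m2, m3, m4, m5, m6, m7, m8, m9}, start state m0, accepting states {m1, m4, m6, m9} and transitions m0: a→m1, b→m2; m1: a→m3, b→m4; m2: a→m2, b→m2; m3: a→m3, b→m5; m4: a→m3, b→m6; m5: a→m3, b→m7; m6: a→m8, b→m6; m7: a→m8, b→m7; m8: a→m3, b→m9; m9: a→m3, b→m7.
Converting the expression N to a DFA (subset construction, then merging equivalent states) gives the minimal DFA with states {n0, n1, n2, n3, n4, n5, n6}, start state n0, accepting states {n0, n2, n6} and transitions n0: a→n1, b→n2; n1: a→n3, b→n4; n2: a→n3, b→n3; n3: a→n3, b→n3; n4: a→n3, b→n5; n5: a→n6, b→n3; n6: a→n1, b→n3.
Exploring the product automaton M × N from the start pair (m0, n0), following both machines on each input symbol, reaches 16 state pairs: (m0, n0), (m1, n1), (m2, n2), (m3, n3), (m4, n4), (m2, n3), (m5, n3), (m6, n5), (m7, n3), (m8, n6), (m6, n3), (m8, n3), (m3, n1), (m9, n3), (m5, n4), (m7, n5).
M accepts in {m1, m4, m6, m9} and N accepts in {n0, n2, n6}; no reachable pair has both components accepting, so no string drives both machines to acceptance simultaneously and L(M) ∩ L(N) = ∅.
So no string is accepted by both, and the intersection is empty.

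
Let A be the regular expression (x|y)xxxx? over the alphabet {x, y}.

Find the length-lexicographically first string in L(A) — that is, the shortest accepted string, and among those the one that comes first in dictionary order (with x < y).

By inspection of the expression, no string of length less than 4 matches, and xxxx is the lexicographically first match of length 4.

xxxx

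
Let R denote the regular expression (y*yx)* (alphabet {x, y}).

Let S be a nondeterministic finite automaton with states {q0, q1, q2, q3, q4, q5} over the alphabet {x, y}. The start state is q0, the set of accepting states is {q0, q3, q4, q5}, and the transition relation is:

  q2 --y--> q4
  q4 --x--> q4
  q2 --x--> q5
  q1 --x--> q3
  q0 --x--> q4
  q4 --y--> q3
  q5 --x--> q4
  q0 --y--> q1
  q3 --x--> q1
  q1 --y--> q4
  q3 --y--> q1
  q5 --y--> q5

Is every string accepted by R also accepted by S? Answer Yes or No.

No

The string yyyx is in L(R) but not in L(S).
So L(R) ⊄ L(S).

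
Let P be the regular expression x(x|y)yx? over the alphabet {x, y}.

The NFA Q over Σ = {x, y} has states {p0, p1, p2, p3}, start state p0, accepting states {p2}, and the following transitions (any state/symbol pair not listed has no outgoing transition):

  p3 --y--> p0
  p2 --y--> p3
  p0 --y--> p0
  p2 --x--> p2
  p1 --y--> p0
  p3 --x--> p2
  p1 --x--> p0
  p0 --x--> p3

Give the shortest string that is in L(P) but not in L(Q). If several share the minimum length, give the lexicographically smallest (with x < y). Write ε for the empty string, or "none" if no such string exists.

xxy

The string xxy is accepted by P but not by Q.
No shorter string lies in the difference, and xxy is the lexicographically first length-3 string in L(P) \ L(Q).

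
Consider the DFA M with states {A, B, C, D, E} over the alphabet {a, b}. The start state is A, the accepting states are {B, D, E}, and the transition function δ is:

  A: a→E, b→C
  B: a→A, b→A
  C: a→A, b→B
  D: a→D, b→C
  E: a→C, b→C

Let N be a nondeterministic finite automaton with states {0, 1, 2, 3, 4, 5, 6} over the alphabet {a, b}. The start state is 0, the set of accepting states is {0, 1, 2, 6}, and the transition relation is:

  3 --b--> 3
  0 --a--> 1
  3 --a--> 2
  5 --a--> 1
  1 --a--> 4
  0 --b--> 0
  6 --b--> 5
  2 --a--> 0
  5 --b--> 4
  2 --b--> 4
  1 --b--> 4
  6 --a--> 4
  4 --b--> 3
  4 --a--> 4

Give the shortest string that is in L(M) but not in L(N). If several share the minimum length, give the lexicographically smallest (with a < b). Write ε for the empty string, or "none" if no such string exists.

aab

The string aab is accepted by M but not by N.
No shorter string lies in the difference, and aab is the lexicographically first length-3 string in L(M) \ L(N).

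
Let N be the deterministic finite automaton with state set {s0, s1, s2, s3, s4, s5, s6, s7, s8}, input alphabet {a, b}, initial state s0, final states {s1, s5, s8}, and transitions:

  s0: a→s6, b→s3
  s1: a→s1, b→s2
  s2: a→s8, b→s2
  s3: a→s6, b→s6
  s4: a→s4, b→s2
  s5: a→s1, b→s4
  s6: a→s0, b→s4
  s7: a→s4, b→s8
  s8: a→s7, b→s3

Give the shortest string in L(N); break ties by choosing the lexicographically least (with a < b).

abba

A breadth-first search from s0 reaches an accepting state first via the path s0 → s6 → s4 → s2 → s8 on input abba.
No string of length < 4 is accepted (BFS exhausts all shorter strings without reaching an accepting state), and abba is the lexicographically least accepting string of length 4.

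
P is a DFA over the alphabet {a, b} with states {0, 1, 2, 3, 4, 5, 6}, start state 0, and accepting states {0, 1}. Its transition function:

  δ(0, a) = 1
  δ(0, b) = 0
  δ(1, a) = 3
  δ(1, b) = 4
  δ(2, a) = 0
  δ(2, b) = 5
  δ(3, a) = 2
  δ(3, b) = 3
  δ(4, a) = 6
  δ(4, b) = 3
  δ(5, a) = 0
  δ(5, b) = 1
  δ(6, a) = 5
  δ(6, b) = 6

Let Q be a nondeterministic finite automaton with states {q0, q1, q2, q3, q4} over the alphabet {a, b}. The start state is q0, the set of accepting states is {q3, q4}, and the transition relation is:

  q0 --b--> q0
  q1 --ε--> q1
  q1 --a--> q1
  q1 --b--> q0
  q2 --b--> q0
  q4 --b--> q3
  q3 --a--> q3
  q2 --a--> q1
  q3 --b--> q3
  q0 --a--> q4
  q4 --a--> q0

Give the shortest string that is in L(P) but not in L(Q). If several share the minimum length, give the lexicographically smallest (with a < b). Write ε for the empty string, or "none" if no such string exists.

ε

The empty string ε is accepted by P but not by Q.
Since ε is the unique shortest string, it is the required witness.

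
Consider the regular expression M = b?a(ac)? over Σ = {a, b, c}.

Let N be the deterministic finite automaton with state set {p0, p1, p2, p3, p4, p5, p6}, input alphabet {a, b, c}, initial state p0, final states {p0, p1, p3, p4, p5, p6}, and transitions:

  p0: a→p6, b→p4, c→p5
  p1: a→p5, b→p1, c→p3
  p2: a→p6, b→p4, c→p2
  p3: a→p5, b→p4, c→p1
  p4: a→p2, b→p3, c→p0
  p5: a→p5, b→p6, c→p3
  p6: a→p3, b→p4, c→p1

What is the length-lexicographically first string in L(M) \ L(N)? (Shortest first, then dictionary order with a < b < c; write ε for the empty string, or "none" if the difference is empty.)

ba

The string ba is accepted by M but not by N.
No shorter string lies in the difference, and ba is the lexicographically first length-2 string in L(M) \ L(N).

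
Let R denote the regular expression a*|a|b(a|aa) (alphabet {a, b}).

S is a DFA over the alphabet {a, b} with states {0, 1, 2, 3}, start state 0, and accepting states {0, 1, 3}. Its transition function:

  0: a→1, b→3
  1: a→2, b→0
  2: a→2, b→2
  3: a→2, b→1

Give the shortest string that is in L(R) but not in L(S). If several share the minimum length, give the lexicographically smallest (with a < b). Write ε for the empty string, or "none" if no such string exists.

The string aa is accepted by R but not by S.
No shorter string lies in the difference, and aa is the lexicographically first length-2 string in L(R) \ L(S).

aa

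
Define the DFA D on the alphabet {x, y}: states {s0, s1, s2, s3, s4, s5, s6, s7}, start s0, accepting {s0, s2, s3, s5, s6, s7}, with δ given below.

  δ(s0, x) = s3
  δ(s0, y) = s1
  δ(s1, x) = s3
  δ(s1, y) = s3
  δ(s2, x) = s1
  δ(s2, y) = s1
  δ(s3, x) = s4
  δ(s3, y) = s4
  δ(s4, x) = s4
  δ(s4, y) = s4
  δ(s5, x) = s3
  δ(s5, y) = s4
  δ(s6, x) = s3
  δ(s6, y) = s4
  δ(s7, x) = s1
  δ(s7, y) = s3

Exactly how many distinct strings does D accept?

The useful subgraph on states {s0, s1, s3} is acyclic, so L(D) is finite; the longest accepting path visits 3 useful states, giving maximum string length 2.
Counting accepting paths from s0 by length: 1 of length 0, 1 of length 1, 2 of length 2. Total 4.

4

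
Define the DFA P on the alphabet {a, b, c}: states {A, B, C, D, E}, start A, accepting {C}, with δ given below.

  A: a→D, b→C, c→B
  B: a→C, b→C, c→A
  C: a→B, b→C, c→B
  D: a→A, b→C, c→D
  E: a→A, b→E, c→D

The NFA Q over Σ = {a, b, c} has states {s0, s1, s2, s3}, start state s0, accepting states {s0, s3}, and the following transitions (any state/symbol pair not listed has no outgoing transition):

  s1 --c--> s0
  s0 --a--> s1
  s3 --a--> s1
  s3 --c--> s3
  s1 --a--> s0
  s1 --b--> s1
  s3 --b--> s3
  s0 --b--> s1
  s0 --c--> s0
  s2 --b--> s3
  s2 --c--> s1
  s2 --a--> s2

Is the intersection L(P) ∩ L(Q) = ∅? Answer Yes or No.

Yes

Exploring the product automaton P × Q from the start pair (A, s0), following both machines on each input symbol, reaches 6 state pairs: (A, s0), (D, s1), (C, s1), (B, s0), (D, s0), (A, s1).
P accepts in {C} and Q accepts in {s0, s3}; no reachable pair has both components accepting, so no string drives both machines to acceptance simultaneously and L(P) ∩ L(Q) = ∅.
So no string is accepted by both, and the intersection is empty.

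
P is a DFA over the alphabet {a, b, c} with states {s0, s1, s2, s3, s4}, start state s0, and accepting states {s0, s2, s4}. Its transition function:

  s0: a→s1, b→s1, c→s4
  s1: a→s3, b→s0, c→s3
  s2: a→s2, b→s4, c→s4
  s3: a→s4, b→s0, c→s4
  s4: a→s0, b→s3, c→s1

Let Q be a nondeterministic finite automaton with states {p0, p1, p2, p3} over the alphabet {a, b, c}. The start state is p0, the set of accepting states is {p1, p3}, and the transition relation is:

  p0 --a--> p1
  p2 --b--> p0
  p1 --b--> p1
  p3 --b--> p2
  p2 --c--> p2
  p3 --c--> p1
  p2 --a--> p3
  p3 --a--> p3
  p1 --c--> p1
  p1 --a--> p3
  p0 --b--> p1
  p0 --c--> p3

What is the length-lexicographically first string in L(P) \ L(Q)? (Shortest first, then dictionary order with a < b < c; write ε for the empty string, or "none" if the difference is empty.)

The empty string ε is accepted by P but not by Q.
Since ε is the unique shortest string, it is the required witness.

ε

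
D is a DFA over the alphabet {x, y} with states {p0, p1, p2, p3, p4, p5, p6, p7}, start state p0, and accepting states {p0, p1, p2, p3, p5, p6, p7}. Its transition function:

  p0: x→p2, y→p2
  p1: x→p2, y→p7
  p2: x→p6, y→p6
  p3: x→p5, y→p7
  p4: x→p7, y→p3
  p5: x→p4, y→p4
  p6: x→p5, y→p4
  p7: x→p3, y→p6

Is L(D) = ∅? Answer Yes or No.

The empty string ε is accepted: the run p0 ends in the accepting state p0.
Since at least one string is accepted, L(D) is not empty.

No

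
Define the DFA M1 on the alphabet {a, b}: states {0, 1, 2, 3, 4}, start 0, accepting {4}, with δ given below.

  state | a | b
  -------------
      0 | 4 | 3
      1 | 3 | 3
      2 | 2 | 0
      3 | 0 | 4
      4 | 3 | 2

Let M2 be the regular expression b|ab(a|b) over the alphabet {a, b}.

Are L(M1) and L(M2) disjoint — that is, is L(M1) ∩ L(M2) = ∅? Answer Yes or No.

Yes

Converting the expression M2 to a DFA (subset construction, then merging equivalent states) gives the minimal DFA with states {r0, r1, r2, r3, r4}, start state r0, accepting states {r2} and transitions r0: a→r1, b→r2; r1: a→r3, b→r4; r2: a→r3, b→r3; r3: a→r3, b→r3; r4: a→r2, b→r2.
Exploring the product automaton M1 × M2 from the start pair (0, r0), following both machines on each input symbol, reaches 10 state pairs: (0, r0), (4, r1), (3, r2), (3, r3), (2, r4), (0, r3), (4, r3), (2, r2), (0, r2), (2, r3).
M1 accepts in {4} and M2 accepts in {r2}; no reachable pair has both components accepting, so no string drives both machines to acceptance simultaneously and L(M1) ∩ L(M2) = ∅.
So no string is accepted by both, and the intersection is empty.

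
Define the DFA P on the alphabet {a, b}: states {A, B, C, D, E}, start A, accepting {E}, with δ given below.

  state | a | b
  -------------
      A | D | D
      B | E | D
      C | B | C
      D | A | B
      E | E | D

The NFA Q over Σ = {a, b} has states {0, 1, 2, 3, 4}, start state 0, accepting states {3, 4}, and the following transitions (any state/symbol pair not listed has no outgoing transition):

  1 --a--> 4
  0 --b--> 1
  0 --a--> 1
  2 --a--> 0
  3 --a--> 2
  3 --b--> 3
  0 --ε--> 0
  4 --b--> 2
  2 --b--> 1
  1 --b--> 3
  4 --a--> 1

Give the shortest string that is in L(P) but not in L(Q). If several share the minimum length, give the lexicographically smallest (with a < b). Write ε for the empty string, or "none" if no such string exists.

The string aba is accepted by P but not by Q.
No shorter string lies in the difference, and aba is the lexicographically first length-3 string in L(P) \ L(Q).

aba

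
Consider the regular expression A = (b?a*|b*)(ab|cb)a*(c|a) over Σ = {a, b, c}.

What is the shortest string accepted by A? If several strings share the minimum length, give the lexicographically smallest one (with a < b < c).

By inspection of the expression, no string of length less than 3 matches, and aba is the lexicographically first match of length 3.

aba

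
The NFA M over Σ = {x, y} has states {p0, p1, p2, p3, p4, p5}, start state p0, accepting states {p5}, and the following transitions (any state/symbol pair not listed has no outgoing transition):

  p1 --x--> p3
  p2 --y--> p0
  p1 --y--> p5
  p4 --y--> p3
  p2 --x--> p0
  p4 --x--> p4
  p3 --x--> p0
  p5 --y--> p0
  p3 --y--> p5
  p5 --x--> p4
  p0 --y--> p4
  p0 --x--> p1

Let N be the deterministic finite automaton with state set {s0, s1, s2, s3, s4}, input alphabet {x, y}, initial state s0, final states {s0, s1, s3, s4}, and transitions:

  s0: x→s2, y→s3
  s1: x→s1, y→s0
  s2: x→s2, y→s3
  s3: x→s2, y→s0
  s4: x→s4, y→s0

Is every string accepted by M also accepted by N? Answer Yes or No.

Yes

Exploring the product automaton M × N from the start pair (p0, s0), following both machines on each input symbol, reaches 12 state pairs: (p0, s0), (p1, s2), (p4, s3), (p3, s2), (p5, s3), (p4, s2), (p3, s0), (p0, s2), (p3, s3), (p5, s0), (p0, s3), (p4, s0).
M accepts in {p5} and N accepts in {s0, s1, s3, s4}. The reachable pairs whose M-component is accepting are (p5, s3), (p5, s0); in each of them the N-component is accepting too, so the product for L(M) \ L(N) (M-component accepting, N-component rejecting) has no reachable accepting pair and the difference is empty.
Hence every string in L(M) is also in L(N).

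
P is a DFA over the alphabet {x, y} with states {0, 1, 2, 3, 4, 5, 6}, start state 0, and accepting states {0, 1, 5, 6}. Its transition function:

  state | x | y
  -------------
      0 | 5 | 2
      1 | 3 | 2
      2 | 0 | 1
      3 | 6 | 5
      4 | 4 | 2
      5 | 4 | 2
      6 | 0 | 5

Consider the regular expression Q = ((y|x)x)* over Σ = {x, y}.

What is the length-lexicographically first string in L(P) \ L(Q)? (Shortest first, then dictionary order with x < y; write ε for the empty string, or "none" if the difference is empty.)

The string x is accepted by P but not by Q.
No shorter string lies in the difference, and x is the lexicographically first length-1 string in L(P) \ L(Q).

x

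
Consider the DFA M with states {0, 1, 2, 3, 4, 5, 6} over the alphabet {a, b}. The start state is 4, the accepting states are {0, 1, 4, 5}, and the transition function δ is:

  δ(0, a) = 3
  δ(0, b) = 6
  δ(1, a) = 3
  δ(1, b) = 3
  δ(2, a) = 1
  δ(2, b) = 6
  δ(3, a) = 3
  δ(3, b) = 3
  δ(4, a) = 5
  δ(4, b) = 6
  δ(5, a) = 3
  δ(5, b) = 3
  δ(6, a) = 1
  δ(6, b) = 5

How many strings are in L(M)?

4

The useful subgraph on states {1, 4, 5, 6} is acyclic, so L(M) is finite; the longest accepting path visits 3 useful states, giving maximum string length 2.
Counting accepting paths from 4 by length: 1 of length 0, 1 of length 1, 2 of length 2. Total 4.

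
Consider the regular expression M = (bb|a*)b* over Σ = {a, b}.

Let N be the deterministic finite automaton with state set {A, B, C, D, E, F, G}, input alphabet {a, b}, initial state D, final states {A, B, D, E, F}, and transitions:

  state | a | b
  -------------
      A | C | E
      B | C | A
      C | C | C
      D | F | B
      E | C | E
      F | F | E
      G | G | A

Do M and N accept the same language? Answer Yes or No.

Yes

Converting the expression M to a DFA (subset construction, then merging equivalent states) gives the minimal DFA with states {m0, m1, m2}, start state m0, accepting states {m0, m1} and transitions m0: a→m0, b→m1; m1: a→m2, b→m1; m2: a→m2, b→m2.
Exploring the product automaton M × N from the start pair (m0, D), following both machines on each input symbol, reaches 6 state pairs: (m0, D), (m0, F), (m1, B), (m1, E), (m2, C), (m1, A).
M accepts in {m0, m1} and N accepts in {A, B, D, E, F}. In every reachable pair the two components are either both accepting — (m0, D), (m0, F), (m1, B), (m1, E), (m1, A) — or both non-accepting, so no string is accepted by exactly one of the machines: L(M) \ L(N) and L(N) \ L(M) are both empty.
Hence every string is accepted by M iff it is accepted by N, and the two languages coincide.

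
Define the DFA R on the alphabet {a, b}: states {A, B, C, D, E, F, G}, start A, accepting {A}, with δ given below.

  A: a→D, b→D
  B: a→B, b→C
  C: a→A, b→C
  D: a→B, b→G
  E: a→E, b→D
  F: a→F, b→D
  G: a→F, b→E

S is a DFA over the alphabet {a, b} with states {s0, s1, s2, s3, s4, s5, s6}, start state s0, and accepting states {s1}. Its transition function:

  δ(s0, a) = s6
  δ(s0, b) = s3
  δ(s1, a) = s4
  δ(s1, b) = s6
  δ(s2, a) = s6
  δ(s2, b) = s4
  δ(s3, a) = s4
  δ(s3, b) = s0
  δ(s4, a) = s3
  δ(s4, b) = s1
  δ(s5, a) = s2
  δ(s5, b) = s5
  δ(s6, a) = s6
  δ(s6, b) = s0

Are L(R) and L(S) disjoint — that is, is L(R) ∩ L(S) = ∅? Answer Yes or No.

Yes

Exploring the product automaton R × S from the start pair (A, s0), following both machines on each input symbol, reaches 24 state pairs: (A, s0), (D, s6), (D, s3), (B, s6), (G, s0), (B, s4), (C, s0), (F, s6), (E, s3), (B, s3), (C, s1), (A, s6), (C, s3), (D, s0), (E, s4), (A, s4), (C, s6), (G, s3), (D, s1), (F, s4), (E, s0), (G, s6), (F, s3), (E, s6).
R accepts in {A} and S accepts in {s1}; no reachable pair has both components accepting, so no string drives both machines to acceptance simultaneously and L(R) ∩ L(S) = ∅.
So no string is accepted by both, and the intersection is empty.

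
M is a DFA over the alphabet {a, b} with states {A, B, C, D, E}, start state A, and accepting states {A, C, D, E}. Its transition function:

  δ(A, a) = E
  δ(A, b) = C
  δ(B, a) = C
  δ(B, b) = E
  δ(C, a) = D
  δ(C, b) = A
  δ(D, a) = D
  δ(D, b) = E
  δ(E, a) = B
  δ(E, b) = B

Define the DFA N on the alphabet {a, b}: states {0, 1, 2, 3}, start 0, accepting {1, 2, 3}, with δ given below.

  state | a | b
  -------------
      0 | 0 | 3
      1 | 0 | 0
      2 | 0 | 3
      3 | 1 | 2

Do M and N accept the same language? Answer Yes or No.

No

The empty string ε is accepted by M but rejected by N.
So L(M) ≠ L(N).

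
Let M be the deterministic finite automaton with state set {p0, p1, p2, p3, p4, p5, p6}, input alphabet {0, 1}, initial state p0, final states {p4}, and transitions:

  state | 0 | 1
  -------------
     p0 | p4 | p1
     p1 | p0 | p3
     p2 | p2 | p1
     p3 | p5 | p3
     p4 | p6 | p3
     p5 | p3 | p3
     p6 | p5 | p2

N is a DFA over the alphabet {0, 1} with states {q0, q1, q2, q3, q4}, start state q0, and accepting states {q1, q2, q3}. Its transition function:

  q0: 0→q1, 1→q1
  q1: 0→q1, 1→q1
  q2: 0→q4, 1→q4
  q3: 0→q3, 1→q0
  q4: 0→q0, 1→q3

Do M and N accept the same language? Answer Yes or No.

No

The string 1 is accepted by N but rejected by M.
So L(M) ≠ L(N).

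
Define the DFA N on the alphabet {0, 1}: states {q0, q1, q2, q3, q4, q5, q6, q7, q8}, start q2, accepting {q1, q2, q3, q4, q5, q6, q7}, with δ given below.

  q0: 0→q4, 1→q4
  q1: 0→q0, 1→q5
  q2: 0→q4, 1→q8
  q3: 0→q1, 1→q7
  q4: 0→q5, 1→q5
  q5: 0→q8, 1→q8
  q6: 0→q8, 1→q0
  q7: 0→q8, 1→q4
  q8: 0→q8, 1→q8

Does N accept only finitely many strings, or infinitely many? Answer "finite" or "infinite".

The useful states (reachable from q2 and able to reach an accepting state) are {q2, q4, q5}.
Restricted to these states the transition graph has no cycle, so every accepting path has bounded length and L is finite.

finite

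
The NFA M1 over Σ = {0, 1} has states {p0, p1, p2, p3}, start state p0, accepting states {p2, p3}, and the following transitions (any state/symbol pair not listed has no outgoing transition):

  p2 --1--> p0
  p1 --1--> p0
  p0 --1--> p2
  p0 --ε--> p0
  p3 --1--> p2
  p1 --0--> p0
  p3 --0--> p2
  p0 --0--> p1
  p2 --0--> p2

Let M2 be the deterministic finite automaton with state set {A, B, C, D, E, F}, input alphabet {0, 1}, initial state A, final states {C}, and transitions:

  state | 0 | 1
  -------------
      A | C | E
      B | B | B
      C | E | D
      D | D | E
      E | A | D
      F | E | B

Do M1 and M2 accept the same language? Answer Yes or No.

The string 1 is accepted by M1 but rejected by M2.
So L(M1) ≠ L(M2).

No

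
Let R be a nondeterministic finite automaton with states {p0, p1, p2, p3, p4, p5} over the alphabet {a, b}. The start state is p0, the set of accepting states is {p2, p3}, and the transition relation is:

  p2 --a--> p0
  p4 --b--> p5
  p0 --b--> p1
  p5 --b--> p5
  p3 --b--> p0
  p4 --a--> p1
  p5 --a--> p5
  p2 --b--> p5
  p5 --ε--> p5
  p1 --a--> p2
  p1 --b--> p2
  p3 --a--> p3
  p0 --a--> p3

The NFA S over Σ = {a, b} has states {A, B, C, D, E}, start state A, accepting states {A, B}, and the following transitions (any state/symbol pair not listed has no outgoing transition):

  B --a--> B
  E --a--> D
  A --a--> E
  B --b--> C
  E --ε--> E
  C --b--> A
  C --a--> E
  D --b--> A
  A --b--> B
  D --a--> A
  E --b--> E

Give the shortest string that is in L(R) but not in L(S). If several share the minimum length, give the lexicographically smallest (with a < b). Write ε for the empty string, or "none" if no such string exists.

The string a is accepted by R but not by S.
No shorter string lies in the difference, and a is the lexicographically first length-1 string in L(R) \ L(S).

a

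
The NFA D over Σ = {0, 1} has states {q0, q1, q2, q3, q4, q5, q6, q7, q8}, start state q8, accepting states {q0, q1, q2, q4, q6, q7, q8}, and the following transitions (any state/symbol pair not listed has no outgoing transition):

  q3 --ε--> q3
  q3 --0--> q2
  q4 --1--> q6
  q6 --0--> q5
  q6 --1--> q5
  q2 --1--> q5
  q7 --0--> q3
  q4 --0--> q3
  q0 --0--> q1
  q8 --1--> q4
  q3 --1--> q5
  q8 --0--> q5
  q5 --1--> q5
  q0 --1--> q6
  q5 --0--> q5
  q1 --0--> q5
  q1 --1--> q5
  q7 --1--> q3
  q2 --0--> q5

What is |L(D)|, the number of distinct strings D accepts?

4

The useful subgraph on states {q2, q3, q4, q6, q8} is acyclic, so L(D) is finite; the longest accepting path visits 4 useful states, giving maximum string length 3.
Counting accepting paths from q8 by length: 1 of length 0, 1 of length 1, 1 of length 2, 1 of length 3. Total 4.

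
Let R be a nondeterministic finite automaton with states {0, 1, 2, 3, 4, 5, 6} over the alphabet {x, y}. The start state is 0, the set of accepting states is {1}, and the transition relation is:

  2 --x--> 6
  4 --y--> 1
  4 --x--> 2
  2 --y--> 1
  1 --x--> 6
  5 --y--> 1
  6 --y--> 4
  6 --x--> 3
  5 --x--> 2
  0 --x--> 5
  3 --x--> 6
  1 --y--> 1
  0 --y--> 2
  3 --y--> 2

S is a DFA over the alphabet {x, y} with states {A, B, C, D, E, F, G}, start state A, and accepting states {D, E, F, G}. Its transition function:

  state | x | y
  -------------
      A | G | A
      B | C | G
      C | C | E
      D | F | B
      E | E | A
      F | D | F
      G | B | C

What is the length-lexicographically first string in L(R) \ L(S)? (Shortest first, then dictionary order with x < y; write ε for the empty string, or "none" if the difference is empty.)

xy

The string xy is accepted by R but not by S.
No shorter string lies in the difference, and xy is the lexicographically first length-2 string in L(R) \ L(S).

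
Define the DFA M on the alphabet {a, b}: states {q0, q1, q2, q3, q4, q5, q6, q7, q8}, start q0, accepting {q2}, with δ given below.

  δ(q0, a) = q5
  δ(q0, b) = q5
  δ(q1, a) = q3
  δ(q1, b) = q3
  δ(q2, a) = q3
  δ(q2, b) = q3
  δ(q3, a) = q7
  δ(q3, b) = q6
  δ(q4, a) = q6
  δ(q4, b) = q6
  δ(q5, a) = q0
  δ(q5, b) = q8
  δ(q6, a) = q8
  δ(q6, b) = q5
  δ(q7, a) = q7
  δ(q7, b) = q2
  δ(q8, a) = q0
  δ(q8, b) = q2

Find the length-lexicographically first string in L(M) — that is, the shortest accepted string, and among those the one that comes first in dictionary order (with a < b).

A breadth-first search from q0 reaches an accepting state first via the path q0 → q5 → q8 → q2 on input abb.
No string of length < 3 is accepted (BFS exhausts all shorter strings without reaching an accepting state), and abb is the lexicographically least accepting string of length 3.

abb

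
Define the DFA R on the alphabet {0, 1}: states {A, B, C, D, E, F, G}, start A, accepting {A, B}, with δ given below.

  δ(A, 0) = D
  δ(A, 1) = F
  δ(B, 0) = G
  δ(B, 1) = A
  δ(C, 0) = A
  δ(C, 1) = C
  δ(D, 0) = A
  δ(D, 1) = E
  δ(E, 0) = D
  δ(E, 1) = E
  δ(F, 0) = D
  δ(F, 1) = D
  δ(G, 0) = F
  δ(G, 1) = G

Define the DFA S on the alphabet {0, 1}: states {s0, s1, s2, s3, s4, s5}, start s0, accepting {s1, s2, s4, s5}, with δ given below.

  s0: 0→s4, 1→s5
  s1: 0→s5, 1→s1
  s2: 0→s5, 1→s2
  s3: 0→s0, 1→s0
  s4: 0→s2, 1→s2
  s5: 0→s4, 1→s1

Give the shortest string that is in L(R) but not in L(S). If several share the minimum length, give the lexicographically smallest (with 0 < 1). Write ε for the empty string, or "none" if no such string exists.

The empty string ε is accepted by R but not by S.
Since ε is the unique shortest string, it is the required witness.

ε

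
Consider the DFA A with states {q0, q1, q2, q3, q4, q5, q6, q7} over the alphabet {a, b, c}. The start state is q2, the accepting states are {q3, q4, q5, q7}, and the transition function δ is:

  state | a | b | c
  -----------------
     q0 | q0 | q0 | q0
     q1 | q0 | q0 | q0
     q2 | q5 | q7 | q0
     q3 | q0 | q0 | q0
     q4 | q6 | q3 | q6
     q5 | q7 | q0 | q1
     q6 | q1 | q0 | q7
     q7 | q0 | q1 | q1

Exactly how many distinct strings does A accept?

The useful subgraph on states {q2, q5, q7} is acyclic, so L(A) is finite; the longest accepting path visits 3 useful states, giving maximum string length 2.
Counting accepting paths from q2 by length: 2 of length 1, 1 of length 2. Total 3.

3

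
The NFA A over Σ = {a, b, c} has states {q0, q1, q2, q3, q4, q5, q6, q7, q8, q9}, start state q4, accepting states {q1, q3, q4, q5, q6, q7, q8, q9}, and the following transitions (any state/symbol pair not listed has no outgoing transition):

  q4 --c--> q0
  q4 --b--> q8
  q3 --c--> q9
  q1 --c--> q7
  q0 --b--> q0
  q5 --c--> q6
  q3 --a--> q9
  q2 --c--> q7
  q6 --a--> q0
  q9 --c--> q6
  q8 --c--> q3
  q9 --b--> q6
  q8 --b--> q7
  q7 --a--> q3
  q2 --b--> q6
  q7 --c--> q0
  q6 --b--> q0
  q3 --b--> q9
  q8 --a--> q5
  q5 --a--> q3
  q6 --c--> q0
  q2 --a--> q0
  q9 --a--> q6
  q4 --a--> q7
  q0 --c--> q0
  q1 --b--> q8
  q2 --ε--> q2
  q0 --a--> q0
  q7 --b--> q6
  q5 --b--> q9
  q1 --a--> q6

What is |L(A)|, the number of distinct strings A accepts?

64

The useful subgraph on states {q3, q4, q5, q6, q7, q8, q9} is acyclic, so L(A) is finite; the longest accepting path visits 6 useful states, giving maximum string length 5.
Counting accepting paths from q4 by length: 1 of length 0, 2 of length 1, 5 of length 2, 11 of length 3, 27 of length 4, 18 of length 5. Total 64.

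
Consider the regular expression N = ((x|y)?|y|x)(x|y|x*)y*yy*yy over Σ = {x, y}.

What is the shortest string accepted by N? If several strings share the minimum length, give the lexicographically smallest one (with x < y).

By inspection of the expression, no string of length less than 3 matches, and yyy is the lexicographically first match of length 3.

yyy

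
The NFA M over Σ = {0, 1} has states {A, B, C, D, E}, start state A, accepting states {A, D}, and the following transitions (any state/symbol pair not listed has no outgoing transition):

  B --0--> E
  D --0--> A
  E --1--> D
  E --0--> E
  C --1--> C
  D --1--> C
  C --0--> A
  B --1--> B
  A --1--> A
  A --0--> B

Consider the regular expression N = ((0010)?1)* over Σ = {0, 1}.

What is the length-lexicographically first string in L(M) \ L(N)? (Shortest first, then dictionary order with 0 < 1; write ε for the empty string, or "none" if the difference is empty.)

The string 001 is accepted by M but not by N.
No shorter string lies in the difference, and 001 is the lexicographically first length-3 string in L(M) \ L(N).

001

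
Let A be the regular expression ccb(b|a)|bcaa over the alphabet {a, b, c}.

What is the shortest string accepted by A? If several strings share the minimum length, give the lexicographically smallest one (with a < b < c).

By inspection of the expression, no string of length less than 4 matches, and bcaa is the lexicographically first match of length 4.

bcaa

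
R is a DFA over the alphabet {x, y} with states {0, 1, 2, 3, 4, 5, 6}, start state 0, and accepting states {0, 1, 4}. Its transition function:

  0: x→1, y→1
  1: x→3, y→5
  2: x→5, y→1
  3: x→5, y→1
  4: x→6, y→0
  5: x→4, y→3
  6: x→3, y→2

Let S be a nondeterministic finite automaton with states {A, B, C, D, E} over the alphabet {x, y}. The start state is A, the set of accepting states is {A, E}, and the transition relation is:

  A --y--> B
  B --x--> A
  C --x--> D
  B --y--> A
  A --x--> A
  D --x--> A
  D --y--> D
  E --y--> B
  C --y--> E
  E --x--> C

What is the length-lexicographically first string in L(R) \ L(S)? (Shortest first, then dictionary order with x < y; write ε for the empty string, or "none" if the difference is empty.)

The string y is accepted by R but not by S.
No shorter string lies in the difference, and y is the lexicographically first length-1 string in L(R) \ L(S).

y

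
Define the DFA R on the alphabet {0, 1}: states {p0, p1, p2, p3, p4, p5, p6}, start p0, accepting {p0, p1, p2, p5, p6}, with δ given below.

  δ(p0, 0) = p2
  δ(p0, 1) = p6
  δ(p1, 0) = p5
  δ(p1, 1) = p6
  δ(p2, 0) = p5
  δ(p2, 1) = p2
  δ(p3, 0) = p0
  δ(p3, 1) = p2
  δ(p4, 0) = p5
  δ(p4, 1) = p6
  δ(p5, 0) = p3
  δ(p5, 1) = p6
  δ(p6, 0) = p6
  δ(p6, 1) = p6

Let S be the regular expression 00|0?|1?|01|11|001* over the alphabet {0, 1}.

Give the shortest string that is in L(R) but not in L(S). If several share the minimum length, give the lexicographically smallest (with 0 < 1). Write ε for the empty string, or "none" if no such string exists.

10

The string 10 is accepted by R but not by S.
No shorter string lies in the difference, and 10 is the lexicographically first length-2 string in L(R) \ L(S).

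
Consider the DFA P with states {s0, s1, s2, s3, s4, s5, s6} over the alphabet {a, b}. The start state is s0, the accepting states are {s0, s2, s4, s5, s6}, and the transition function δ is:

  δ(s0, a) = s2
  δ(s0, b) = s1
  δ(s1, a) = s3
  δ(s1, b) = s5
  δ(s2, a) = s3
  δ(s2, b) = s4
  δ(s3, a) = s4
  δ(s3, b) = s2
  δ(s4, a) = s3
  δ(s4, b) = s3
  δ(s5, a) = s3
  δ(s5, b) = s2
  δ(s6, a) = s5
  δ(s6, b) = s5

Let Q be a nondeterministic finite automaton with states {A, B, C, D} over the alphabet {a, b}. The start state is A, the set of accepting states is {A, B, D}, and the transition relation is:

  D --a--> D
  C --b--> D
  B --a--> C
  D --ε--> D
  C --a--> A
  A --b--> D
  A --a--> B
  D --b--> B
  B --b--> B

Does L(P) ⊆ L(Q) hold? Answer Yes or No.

The string abba is in L(P) but not in L(Q).
So L(P) ⊄ L(Q).

No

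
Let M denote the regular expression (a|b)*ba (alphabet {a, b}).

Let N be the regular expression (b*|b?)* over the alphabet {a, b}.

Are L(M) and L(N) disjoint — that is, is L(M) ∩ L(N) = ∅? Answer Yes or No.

Converting the expression M to a DFA (subset construction, then merging equivalent states) gives the minimal DFA with states {m0, m1, m2}, start state m0, accepting states {m2} and transitions m0: a→m0, b→m1; m1: a→m2, b→m1; m2: a→m0, b→m1.
Converting the expression N to a DFA (subset construction, then merging equivalent states) gives the minimal DFA with states {n0, n1}, start state n0, accepting states {n0} and transitions n0: a→n1, b→n0; n1: a→n1, b→n1.
Exploring the product automaton M × N from the start pair (m0, n0), following both machines on each input symbol, reaches 5 state pairs: (m0, n0), (m0, n1), (m1, n0), (m1, n1), (m2, n1).
M accepts in {m2} and N accepts in {n0}; no reachable pair has both components accepting, so no string drives both machines to acceptance simultaneously and L(M) ∩ L(N) = ∅.
So no string is accepted by both, and the intersection is empty.

Yes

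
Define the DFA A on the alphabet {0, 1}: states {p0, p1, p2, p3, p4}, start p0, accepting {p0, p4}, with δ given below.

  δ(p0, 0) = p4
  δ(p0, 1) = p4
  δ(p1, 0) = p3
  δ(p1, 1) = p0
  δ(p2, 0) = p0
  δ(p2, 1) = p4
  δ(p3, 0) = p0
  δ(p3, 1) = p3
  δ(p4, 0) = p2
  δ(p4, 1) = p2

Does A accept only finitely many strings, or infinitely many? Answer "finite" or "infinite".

infinite

State p0 is reachable from the start and can reach an accepting state, and it lies on the cycle p0 → p4 → p2 → p0.
Traversing that cycle any number of times yields accepted strings of unbounded length, so the language is infinite.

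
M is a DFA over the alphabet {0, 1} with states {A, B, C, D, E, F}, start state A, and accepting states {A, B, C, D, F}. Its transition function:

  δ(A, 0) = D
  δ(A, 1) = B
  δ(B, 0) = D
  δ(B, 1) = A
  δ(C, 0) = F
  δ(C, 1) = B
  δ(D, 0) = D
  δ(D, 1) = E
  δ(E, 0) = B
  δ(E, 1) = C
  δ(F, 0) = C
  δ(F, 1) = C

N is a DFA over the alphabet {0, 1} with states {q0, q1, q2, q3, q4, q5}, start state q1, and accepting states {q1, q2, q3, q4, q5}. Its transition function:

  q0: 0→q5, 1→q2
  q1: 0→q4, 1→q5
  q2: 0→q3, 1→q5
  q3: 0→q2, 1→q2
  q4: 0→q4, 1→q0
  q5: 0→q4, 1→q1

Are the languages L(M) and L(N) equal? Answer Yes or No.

Yes

Exploring the product automaton M × N from the start pair (A, q1), following both machines on each input symbol, reaches 6 state pairs: (A, q1), (D, q4), (B, q5), (E, q0), (C, q2), (F, q3).
M accepts in {A, B, C, D, F} and N accepts in {q1, q2, q3, q4, q5}. In every reachable pair the two components are either both accepting — (A, q1), (D, q4), (B, q5), (C, q2), (F, q3) — or both non-accepting, so no string is accepted by exactly one of the machines: L(M) \ L(N) and L(N) \ L(M) are both empty.
Hence every string is accepted by M iff it is accepted by N, and the two languages coincide.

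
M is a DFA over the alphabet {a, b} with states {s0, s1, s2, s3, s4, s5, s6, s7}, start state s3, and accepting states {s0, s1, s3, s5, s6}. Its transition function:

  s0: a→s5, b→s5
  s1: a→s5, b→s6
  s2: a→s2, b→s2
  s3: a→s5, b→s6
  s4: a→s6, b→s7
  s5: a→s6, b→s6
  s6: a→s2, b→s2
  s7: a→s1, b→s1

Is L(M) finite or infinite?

finite

The useful states (reachable from s3 and able to reach an accepting state) are {s3, s5, s6}.
Restricted to these states the transition graph has no cycle, so every accepting path has bounded length and L is finite.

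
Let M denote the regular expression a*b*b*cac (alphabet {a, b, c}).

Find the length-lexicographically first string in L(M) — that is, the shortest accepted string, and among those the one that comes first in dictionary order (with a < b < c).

By inspection of the expression, no string of length less than 3 matches, and cac is the lexicographically first match of length 3.

cac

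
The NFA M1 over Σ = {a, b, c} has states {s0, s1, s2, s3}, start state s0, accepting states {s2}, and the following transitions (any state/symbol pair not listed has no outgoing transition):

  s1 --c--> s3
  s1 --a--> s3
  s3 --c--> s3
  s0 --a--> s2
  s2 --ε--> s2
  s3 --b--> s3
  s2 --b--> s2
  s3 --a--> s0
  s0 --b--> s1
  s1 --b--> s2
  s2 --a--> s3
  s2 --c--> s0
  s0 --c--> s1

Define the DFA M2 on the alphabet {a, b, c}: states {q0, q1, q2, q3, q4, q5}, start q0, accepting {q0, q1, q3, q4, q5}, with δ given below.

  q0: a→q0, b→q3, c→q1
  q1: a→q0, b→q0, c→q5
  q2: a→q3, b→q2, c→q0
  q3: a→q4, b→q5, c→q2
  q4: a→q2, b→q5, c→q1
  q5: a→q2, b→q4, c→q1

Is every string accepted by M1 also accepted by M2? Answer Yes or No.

The string aabaa is in L(M1) but not in L(M2).
So L(M1) ⊄ L(M2).

No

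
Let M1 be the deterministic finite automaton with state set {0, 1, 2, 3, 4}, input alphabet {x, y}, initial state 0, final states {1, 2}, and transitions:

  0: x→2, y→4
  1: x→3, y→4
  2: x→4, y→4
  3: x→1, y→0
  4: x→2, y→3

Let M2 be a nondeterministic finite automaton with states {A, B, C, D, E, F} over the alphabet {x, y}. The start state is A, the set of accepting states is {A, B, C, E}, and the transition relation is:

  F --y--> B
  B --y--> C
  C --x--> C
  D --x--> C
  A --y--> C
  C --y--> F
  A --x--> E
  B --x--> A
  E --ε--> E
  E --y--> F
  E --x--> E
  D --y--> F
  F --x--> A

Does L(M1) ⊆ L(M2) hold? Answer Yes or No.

Yes

Exploring the product automaton M1 × M2 from the start pair (0, A), following both machines on each input symbol, reaches 18 state pairs: (0, A), (2, E), (4, C), (4, E), (4, F), (2, C), (3, F), (2, A), (3, B), (1, A), (0, B), (0, C), (3, E), (1, E), (0, F), (4, B), (3, C), (1, C).
M1 accepts in {1, 2} and M2 accepts in {A, B, C, E}. The reachable pairs whose M1-component is accepting are (2, E), (2, C), (2, A), (1, A), (1, E), (1, C); in each of them the M2-component is accepting too, so the product for L(M1) \ L(M2) (M1-component accepting, M2-component rejecting) has no reachable accepting pair and the difference is empty.
Hence every string in L(M1) is also in L(M2).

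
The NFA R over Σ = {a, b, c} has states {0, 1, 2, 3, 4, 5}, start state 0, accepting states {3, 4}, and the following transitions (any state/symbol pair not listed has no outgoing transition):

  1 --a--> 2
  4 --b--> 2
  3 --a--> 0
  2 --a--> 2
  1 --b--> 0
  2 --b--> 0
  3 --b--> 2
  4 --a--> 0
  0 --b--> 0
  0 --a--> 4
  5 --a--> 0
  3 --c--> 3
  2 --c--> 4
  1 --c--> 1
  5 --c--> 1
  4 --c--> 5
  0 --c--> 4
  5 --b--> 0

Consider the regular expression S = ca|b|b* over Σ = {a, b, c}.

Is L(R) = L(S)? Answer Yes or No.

No

The string a is accepted by R but rejected by S.
So L(R) ≠ L(S).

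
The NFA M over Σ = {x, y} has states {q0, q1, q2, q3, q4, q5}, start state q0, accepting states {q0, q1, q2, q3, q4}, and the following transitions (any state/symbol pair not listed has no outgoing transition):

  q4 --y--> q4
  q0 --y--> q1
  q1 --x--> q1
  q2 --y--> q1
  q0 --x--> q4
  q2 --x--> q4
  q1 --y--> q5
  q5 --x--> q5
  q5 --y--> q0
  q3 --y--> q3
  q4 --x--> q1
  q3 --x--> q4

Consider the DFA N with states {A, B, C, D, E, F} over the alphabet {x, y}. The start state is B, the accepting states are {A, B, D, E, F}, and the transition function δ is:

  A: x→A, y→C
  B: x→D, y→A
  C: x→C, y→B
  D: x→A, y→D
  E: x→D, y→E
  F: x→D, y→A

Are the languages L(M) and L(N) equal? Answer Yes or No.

Yes

Exploring the product automaton M × N from the start pair (q0, B), following both machines on each input symbol, reaches 4 state pairs: (q0, B), (q4, D), (q1, A), (q5, C).
M accepts in {q0, q1, q2, q3, q4} and N accepts in {A, B, D, E, F}. In every reachable pair the two components are either both accepting — (q0, B), (q4, D), (q1, A) — or both non-accepting, so no string is accepted by exactly one of the machines: L(M) \ L(N) and L(N) \ L(M) are both empty.
Hence every string is accepted by M iff it is accepted by N, and the two languages coincide.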